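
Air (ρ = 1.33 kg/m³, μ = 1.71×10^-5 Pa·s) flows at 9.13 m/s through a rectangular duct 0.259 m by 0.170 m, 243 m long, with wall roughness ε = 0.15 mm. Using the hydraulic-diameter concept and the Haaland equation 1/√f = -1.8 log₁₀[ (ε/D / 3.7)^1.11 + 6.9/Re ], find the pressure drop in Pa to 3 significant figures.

Hydraulic diameter D_h = 4A/P = 4·(0.259·0.17)/(2·(0.259+0.17)) = 0.1761/0.858 = 0.2053 m.
Re = ρVD_h/μ = 1.33·9.13·0.2053/1.71e-05 = 1.458e+05.
ε/D_h = 0.00015/0.2053 = 0.000731; Haaland gives 1/√f = -1.8 log₁₀[7.73e-05+4.73e-05] = 7.028, so f = 0.02025.
ΔP = f(L/D_h)(ρV²/2) = 0.02025·243/0.2053·55.43 = 1329 Pa.

ΔP ≈ 1330 Pa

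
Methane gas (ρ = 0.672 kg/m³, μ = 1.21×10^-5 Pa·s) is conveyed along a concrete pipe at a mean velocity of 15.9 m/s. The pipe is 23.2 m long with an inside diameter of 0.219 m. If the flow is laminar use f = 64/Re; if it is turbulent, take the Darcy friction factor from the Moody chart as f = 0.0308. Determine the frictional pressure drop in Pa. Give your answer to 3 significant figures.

ΔP ≈ 277 Pa

Reynolds number Re = ρVD/μ = 0.672 · 15.9 · 0.219 / 1.21e-05 = 1.934e+05.
Re > 4000 → turbulent; use the Moody-chart value f = 0.0308.
Darcy-Weisbach: ΔP = f(L/D)(ρV²/2) = 0.0308·(23.2/0.219)·(0.672·15.9²/2) = 0.0308·105.9·84.94 = 277.2 Pa.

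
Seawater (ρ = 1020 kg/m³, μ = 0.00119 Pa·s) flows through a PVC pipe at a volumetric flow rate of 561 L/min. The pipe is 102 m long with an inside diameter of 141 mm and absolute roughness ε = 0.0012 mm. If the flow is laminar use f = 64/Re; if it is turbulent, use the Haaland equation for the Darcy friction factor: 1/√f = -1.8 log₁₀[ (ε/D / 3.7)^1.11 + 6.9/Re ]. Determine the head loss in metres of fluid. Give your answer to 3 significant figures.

Q = 561 L/min = 561/60000 = 0.00935 m³/s.
Cross-sectional area A = πD²/4 = π(0.141)²/4 = 0.01561 m²; mean velocity V = Q/A = 0.00935/0.01561 = 0.5988 m/s.
Reynolds number Re = ρVD/μ = 1020 · 0.5988 · 0.141 / 0.00119 = 7.237e+04.
Re > 4000 → turbulent. Relative roughness ε/D = 1.2e-06/0.141 = 8.51e-06. Haaland: 1/√f = -1.8 log₁₀[(8.51e-06/3.7)^1.11 + 6.9/7.237e+04] = -1.8 log₁₀[5.52e-07 + 9.53e-05] = 7.233, so f = 0.01912.
Darcy-Weisbach: ΔP = f(L/D)(ρV²/2) = 0.01912·(102/0.141)·(1020·0.5988²/2) = 0.01912·723.4·182.9 = 2529 Pa.
Head loss h_f = ΔP/(ρg) = 2529/(1020·9.81) = 0.253 m.

h_f ≈ 0.253 m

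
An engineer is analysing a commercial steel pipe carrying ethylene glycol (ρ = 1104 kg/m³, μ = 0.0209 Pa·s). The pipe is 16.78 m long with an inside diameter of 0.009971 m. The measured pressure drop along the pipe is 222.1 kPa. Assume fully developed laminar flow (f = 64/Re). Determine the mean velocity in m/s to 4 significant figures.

V ≈ 1.968 m/s

For laminar flow, f = 64/Re with Re = ρVD/μ, so Darcy-Weisbach reduces to ΔP = 32μLV/D². Solving for V: V = ΔP·D²/(32μL) = 2.221e+05·(0.009971)²/(32·0.0209·16.78) = 1.968 m/s.
Check: Re = ρVD/μ = 1104·1.968·0.009971/0.0209 = 1036 < 2300, so the laminar assumption holds.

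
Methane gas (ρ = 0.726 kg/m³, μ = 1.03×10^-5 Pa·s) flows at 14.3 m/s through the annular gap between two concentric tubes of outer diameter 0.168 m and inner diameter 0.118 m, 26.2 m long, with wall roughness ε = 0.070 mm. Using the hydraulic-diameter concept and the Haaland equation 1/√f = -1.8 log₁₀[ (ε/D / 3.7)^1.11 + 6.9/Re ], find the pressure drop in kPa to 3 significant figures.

Hydraulic diameter D_h = 4A/P = D_o - D_i = 0.168 - 0.118 = 0.05 m.
Re = ρVD_h/μ = 0.726·14.3·0.05/1.03e-05 = 5.04e+04.
ε/D_h = 7e-05/0.05 = 0.0014; Haaland gives 1/√f = -1.8 log₁₀[0.000159+0.000137] = 6.352, so f = 0.02479.
ΔP = f(L/D_h)(ρV²/2) = 0.02479·26.2/0.05·74.23 = 964.1 Pa.
ΔP = 0.964 kPa.

ΔP ≈ 0.964 kPa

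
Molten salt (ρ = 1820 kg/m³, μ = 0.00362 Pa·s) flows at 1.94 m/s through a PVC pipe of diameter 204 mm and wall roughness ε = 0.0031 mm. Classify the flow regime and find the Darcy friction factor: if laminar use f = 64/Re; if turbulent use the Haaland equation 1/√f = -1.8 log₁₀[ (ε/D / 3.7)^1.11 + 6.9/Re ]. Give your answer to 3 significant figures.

Re = ρVD/μ = 1820·1.94·0.204/0.00362 = 1.99e+05.
Re > 4000 → turbulent. ε/D = 3.1e-06/0.204 = 1.52e-05; Haaland: 1/√f = -1.8 log₁₀[1.05e-06 + 3.47e-05] = 8.005, so f = 0.01561.

f ≈ 0.0156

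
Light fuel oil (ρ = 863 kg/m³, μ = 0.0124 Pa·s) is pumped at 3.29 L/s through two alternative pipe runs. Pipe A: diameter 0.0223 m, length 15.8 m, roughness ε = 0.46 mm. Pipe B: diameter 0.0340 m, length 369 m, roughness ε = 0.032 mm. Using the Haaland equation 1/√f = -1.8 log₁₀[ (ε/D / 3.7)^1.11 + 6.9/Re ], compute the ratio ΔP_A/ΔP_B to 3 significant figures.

ΔP_A/ΔP_B ≈ 0.551

Pipe A: V = Q/A = 0.00329/0.0003906 = 8.424 m/s; Re = 1.307e+04; ε/D = 0.0206; Haaland → f = 0.05208; ΔP_A = f(L/D)(ρV²/2) = 1.13e+06 Pa.
Pipe B: V = Q/A = 0.00329/0.0009079 = 3.624 m/s; Re = 8575; ε/D = 0.000941; Haaland → f = 0.03334; ΔP_B = f(L/D)(ρV²/2) = 2.05e+06 Pa.
ΔP_A/ΔP_B = 1.13e+06/2.05e+06 = 0.551.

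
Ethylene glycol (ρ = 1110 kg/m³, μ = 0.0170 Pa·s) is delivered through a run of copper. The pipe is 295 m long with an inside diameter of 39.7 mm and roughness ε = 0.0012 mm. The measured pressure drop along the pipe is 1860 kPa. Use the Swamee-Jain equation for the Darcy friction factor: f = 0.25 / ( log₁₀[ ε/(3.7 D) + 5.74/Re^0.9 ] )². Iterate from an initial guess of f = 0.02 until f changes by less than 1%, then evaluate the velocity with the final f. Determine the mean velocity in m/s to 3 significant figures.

V ≈ 3.81 m/s

Rearranging Darcy-Weisbach: V = √(2·ΔP·D/(f·L·ρ)). With ε/D = 1.2e-06/0.0397 = 3.02e-05, iterate starting from f = 0.02:
  f = 0.02 → V = √(2·1.86e+06·0.0397/(0.02·295·1110)) = 4.749 m/s; Re = ρVD/μ = 1.231e+04; f → 0.02933
  f = 0.02933 → V = 3.921 m/s; Re = 1.016e+04; f → 0.03089
  f = 0.03089 → V = 3.821 m/s; Re = 9905; f → 0.03111
Converged (Δf/f < 1%). With the final f = 0.03111: V = √(2·1.86e+06·0.0397/(0.03111·295·1110)) = 3.808 m/s.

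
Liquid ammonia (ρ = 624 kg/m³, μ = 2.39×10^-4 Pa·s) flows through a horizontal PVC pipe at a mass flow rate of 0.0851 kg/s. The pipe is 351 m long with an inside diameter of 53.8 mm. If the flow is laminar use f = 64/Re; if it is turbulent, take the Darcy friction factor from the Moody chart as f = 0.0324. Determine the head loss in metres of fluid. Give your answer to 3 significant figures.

h_f ≈ 0.0388 m

A = πD²/4 = π(0.0538)²/4 = 0.002273 m²; mean velocity V = ṁ/(ρA) = 0.0851/(624 · 0.002273) = 0.05999 m/s.
Reynolds number Re = ρVD/μ = 624 · 0.05999 · 0.0538 / 0.000239 = 8427.
Re > 4000 → turbulent; use the Moody-chart value f = 0.0324.
Darcy-Weisbach: ΔP = f(L/D)(ρV²/2) = 0.0324·(351/0.0538)·(624·0.05999²/2) = 0.0324·6524·1.123 = 237.4 Pa.
Head loss h_f = ΔP/(ρg) = 237.4/(624·9.81) = 0.0388 m.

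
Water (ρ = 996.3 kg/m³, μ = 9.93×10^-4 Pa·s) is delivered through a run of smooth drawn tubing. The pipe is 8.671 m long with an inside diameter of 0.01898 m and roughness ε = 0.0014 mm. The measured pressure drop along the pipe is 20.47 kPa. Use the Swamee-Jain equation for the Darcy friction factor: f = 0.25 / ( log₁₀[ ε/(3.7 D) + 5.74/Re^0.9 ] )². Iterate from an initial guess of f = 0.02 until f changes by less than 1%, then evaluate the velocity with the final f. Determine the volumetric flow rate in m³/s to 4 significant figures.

Rearranging Darcy-Weisbach: V = √(2·ΔP·D/(f·L·ρ)). With ε/D = 1.4e-06/0.01898 = 7.38e-05, iterate starting from f = 0.02:
  f = 0.02 → V = √(2·2.047e+04·0.01898/(0.02·8.671·996.3)) = 2.121 m/s; Re = ρVD/μ = 4.038e+04; f → 0.02206
  f = 0.02206 → V = 2.019 m/s; Re = 3.845e+04; f → 0.02231
  f = 0.02231 → V = 2.008 m/s; Re = 3.824e+04; f → 0.02233
Converged (Δf/f < 1%). With the final f = 0.02233: V = √(2·2.047e+04·0.01898/(0.02233·8.671·996.3)) = 2.007 m/s.
Q = V·A = 2.007·(π/4·0.01898²) = 0.0005678 m³/s = 5.678×10^-4 m³/s.

Q ≈ 5.678×10^-4 m³/s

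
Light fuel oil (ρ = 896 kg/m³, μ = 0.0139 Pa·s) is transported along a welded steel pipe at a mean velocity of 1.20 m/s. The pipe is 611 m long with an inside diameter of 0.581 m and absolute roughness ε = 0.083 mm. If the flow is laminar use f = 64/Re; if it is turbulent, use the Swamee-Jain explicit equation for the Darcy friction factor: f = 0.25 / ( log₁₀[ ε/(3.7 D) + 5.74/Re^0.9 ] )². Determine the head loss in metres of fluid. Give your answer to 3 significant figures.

h_f ≈ 1.68 m

Reynolds number Re = ρVD/μ = 896 · 1.2 · 0.581 / 0.0139 = 4.494e+04.
Re > 4000 → turbulent. Relative roughness ε/D = 8.3e-05/0.581 = 0.000143. Swamee-Jain: f = 0.25/(log₁₀[0.000143/3.7 + 5.74/4.494e+04^0.9])² = 0.25/(log₁₀[3.86e-05 + 0.000373])² = 0.25/(-3.386)² = 0.02181.
Darcy-Weisbach: ΔP = f(L/D)(ρV²/2) = 0.02181·(611/0.581)·(896·1.2²/2) = 0.02181·1052·645.1 = 1.48e+04 Pa.
Head loss h_f = ΔP/(ρg) = 1.48e+04/(896·9.81) = 1.68 m.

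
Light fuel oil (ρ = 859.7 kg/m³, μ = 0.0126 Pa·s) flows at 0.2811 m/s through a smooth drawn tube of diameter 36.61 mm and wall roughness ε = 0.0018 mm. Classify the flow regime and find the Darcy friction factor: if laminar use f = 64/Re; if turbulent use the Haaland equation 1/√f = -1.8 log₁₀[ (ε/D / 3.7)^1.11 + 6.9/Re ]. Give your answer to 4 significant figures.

f ≈ 0.09115

Re = ρVD/μ = 859.7·0.2811·0.03661/0.0126 = 702.2.
Re < 2300 → laminar, so f = 64/Re = 0.09115 (roughness is irrelevant in laminar flow).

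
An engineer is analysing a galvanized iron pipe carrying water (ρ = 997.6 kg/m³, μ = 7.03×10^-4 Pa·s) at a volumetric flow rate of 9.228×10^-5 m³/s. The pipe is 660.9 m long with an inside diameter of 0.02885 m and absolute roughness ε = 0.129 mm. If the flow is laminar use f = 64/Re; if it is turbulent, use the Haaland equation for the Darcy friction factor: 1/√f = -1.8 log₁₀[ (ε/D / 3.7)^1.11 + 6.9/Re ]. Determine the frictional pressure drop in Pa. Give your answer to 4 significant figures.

ΔP ≈ 9281 Pa

Cross-sectional area A = πD²/4 = π(0.02885)²/4 = 0.0006537 m²; mean velocity V = Q/A = 9.228e-05/0.0006537 = 0.1412 m/s.
Reynolds number Re = ρVD/μ = 997.6 · 0.1412 · 0.02885 / 0.000703 = 5779.
Re > 4000 → turbulent. Relative roughness ε/D = 0.000129/0.02885 = 0.00447. Haaland: 1/√f = -1.8 log₁₀[(0.00447/3.7)^1.11 + 6.9/5779] = -1.8 log₁₀[0.000577 + 0.00119] = 4.953, so f = 0.04076.
Darcy-Weisbach: ΔP = f(L/D)(ρV²/2) = 0.04076·(660.9/0.02885)·(997.6·0.1412²/2) = 0.04076·2.291e+04·9.94 = 9281 Pa.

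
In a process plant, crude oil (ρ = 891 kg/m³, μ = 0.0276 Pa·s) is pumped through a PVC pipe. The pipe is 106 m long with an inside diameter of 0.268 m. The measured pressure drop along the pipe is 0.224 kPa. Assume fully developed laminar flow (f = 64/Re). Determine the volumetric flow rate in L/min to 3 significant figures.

For laminar flow, f = 64/Re with Re = ρVD/μ, so Darcy-Weisbach reduces to ΔP = 32μLV/D². Solving for V: V = ΔP·D²/(32μL) = 224·(0.268)²/(32·0.0276·106) = 0.1719 m/s.
Check: Re = ρVD/μ = 891·0.1719·0.268/0.0276 = 1487 < 2300, so the laminar assumption holds.
Q = V·A = 0.1719·(π/4·0.268²) = 0.009694 m³/s = 582 L/min.

Q ≈ 582 L/min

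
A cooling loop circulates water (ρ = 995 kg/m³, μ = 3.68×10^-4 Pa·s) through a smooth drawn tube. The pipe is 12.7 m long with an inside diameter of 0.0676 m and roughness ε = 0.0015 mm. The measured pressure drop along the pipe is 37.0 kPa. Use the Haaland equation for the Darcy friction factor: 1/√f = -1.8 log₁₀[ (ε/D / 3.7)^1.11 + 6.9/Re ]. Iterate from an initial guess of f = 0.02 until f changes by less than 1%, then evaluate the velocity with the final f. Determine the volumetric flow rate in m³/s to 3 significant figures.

Q ≈ 0.0207 m³/s

Rearranging Darcy-Weisbach: V = √(2·ΔP·D/(f·L·ρ)). With ε/D = 1.5e-06/0.0676 = 2.22e-05, iterate starting from f = 0.02:
  f = 0.02 → V = √(2·3.7e+04·0.0676/(0.02·12.7·995)) = 4.449 m/s; Re = ρVD/μ = 8.132e+05; f → 0.01236
  f = 0.01236 → V = 5.659 m/s; Re = 1.034e+06; f → 0.01195
  f = 0.01195 → V = 5.756 m/s; Re = 1.052e+06; f → 0.01192
Converged (Δf/f < 1%). With the final f = 0.01192: V = √(2·3.7e+04·0.0676/(0.01192·12.7·995)) = 5.763 m/s.
Q = V·A = 5.763·(π/4·0.0676²) = 0.02068 m³/s = 0.0207 m³/s.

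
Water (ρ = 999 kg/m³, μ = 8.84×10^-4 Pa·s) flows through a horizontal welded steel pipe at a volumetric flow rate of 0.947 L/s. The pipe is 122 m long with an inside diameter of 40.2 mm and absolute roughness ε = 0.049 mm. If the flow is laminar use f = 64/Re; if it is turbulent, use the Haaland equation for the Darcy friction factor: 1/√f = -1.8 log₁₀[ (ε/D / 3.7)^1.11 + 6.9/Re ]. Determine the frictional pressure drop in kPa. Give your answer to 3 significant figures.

Q = 0.947 L/s = 0.947/1000 = 0.000947 m³/s.
Cross-sectional area A = πD²/4 = π(0.0402)²/4 = 0.001269 m²; mean velocity V = Q/A = 0.000947/0.001269 = 0.7461 m/s.
Reynolds number Re = ρVD/μ = 999 · 0.7461 · 0.0402 / 0.000884 = 3.39e+04.
Re > 4000 → turbulent. Relative roughness ε/D = 4.9e-05/0.0402 = 0.00122. Haaland: 1/√f = -1.8 log₁₀[(0.00122/3.7)^1.11 + 6.9/3.39e+04] = -1.8 log₁₀[0.000136 + 0.000204] = 6.243, so f = 0.02565.
Darcy-Weisbach: ΔP = f(L/D)(ρV²/2) = 0.02565·(122/0.0402)·(999·0.7461²/2) = 0.02565·3035·278.1 = 2.165e+04 Pa.
ΔP = 2.165e+04 Pa = 21.6 kPa.

ΔP ≈ 21.6 kPa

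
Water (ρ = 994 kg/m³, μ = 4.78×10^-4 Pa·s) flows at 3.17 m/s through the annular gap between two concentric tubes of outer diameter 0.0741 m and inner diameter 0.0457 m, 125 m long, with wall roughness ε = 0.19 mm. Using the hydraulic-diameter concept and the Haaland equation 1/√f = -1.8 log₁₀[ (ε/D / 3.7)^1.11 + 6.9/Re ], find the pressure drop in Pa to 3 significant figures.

Hydraulic diameter D_h = 4A/P = D_o - D_i = 0.0741 - 0.0457 = 0.0284 m.
Re = ρVD_h/μ = 994·3.17·0.0284/0.000478 = 1.872e+05.
ε/D_h = 0.00019/0.0284 = 0.00669; Haaland gives 1/√f = -1.8 log₁₀[0.000903+3.69e-05] = 5.449, so f = 0.03368.
ΔP = f(L/D_h)(ρV²/2) = 0.03368·125/0.0284·4994 = 7.404e+05 Pa.

ΔP ≈ 740000 Pa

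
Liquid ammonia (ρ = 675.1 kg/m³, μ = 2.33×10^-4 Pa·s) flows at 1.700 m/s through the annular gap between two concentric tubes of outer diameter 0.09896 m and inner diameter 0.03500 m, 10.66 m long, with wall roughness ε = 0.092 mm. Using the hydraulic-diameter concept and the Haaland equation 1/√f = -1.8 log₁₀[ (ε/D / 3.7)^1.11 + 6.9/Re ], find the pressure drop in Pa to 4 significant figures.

Hydraulic diameter D_h = 4A/P = D_o - D_i = 0.09896 - 0.035 = 0.06396 m.
Re = ρVD_h/μ = 675.1·1.7·0.06396/0.000233 = 3.15e+05.
ε/D_h = 9.2e-05/0.06396 = 0.00144; Haaland gives 1/√f = -1.8 log₁₀[0.000164+2.19e-05] = 6.716, so f = 0.02217.
ΔP = f(L/D_h)(ρV²/2) = 0.02217·10.66/0.06396·975.5 = 3605 Pa.

ΔP ≈ 3605 Pa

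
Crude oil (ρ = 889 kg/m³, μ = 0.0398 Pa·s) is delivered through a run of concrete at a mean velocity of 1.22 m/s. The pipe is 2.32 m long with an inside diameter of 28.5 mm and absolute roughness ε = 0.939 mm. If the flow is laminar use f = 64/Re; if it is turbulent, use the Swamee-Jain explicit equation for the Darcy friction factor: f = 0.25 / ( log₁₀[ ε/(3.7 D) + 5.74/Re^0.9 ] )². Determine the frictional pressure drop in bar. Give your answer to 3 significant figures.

Reynolds number Re = ρVD/μ = 889 · 1.22 · 0.0285 / 0.0398 = 776.6.
Re < 2300 → laminar flow, so f = 64/Re = 64/776.6 = 0.08241 (the turbulent correlation is not needed).
Darcy-Weisbach: ΔP = f(L/D)(ρV²/2) = 0.08241·(2.32/0.0285)·(889·1.22²/2) = 0.08241·81.4·661.6 = 4438 Pa.
ΔP = 4438 Pa = 0.0444 bar.

ΔP ≈ 0.0444 bar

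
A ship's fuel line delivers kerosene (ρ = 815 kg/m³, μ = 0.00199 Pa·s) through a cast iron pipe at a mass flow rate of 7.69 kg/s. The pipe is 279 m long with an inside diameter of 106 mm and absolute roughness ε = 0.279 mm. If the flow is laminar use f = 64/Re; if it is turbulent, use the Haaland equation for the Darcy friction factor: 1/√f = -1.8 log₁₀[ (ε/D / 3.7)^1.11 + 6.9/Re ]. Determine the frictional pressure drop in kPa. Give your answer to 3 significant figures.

A = πD²/4 = π(0.106)²/4 = 0.008825 m²; mean velocity V = ṁ/(ρA) = 7.69/(815 · 0.008825) = 1.069 m/s.
Reynolds number Re = ρVD/μ = 815 · 1.069 · 0.106 / 0.00199 = 4.642e+04.
Re > 4000 → turbulent. Relative roughness ε/D = 0.000279/0.106 = 0.00263. Haaland: 1/√f = -1.8 log₁₀[(0.00263/3.7)^1.11 + 6.9/4.642e+04] = -1.8 log₁₀[0.00032 + 0.000149] = 5.992, so f = 0.02786.
Darcy-Weisbach: ΔP = f(L/D)(ρV²/2) = 0.02786·(279/0.106)·(815·1.069²/2) = 0.02786·2632·465.9 = 3.416e+04 Pa.
ΔP = 3.416e+04 Pa = 34.2 kPa.

ΔP ≈ 34.2 kPa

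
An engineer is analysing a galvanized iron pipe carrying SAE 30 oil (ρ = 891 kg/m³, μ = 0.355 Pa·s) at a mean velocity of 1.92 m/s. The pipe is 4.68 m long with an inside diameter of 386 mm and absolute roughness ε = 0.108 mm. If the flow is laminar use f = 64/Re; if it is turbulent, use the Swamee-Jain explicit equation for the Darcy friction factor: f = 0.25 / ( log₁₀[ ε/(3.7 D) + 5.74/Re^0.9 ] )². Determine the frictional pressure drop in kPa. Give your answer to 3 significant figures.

ΔP ≈ 0.685 kPa

Reynolds number Re = ρVD/μ = 891 · 1.92 · 0.386 / 0.355 = 1860.
Re < 2300 → laminar flow, so f = 64/Re = 64/1860 = 0.03441 (the turbulent correlation is not needed).
Darcy-Weisbach: ΔP = f(L/D)(ρV²/2) = 0.03441·(4.68/0.386)·(891·1.92²/2) = 0.03441·12.12·1642 = 685.1 Pa.
ΔP = 685.1 Pa = 0.685 kPa.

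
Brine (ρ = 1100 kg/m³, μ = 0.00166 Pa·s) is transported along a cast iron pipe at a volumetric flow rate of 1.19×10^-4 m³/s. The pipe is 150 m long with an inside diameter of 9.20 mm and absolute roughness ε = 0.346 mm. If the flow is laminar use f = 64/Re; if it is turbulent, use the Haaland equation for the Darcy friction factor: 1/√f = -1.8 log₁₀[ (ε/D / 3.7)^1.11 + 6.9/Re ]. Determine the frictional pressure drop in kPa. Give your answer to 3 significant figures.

ΔP ≈ 1880 kPa

Cross-sectional area A = πD²/4 = π(0.0092)²/4 = 6.648e-05 m²; mean velocity V = Q/A = 0.000119/6.648e-05 = 1.79 m/s.
Reynolds number Re = ρVD/μ = 1100 · 1.79 · 0.0092 / 0.00166 = 1.091e+04.
Re > 4000 → turbulent. Relative roughness ε/D = 0.000346/0.0092 = 0.0376. Haaland: 1/√f = -1.8 log₁₀[(0.0376/3.7)^1.11 + 6.9/1.091e+04] = -1.8 log₁₀[0.00614 + 0.000632] = 3.905, so f = 0.06557.
Darcy-Weisbach: ΔP = f(L/D)(ρV²/2) = 0.06557·(150/0.0092)·(1100·1.79²/2) = 0.06557·1.63e+04·1762 = 1.884e+06 Pa.
ΔP = 1.884e+06 Pa = 1880 kPa.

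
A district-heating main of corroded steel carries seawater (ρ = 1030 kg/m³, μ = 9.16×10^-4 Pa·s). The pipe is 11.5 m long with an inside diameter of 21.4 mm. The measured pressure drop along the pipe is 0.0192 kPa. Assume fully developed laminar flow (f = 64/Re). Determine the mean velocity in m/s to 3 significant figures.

For laminar flow, f = 64/Re with Re = ρVD/μ, so Darcy-Weisbach reduces to ΔP = 32μLV/D². Solving for V: V = ΔP·D²/(32μL) = 19.2·(0.0214)²/(32·0.000916·11.5) = 0.02608 m/s.
Check: Re = ρVD/μ = 1030·0.02608·0.0214/0.000916 = 627.7 < 2300, so the laminar assumption holds.

V ≈ 0.0261 m/s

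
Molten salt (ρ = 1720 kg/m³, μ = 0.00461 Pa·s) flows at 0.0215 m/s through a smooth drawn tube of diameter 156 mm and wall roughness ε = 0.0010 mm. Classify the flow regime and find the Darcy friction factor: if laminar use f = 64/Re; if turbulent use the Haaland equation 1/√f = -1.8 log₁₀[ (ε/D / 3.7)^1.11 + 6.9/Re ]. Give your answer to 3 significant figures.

Re = ρVD/μ = 1720·0.0215·0.156/0.00461 = 1251.
Re < 2300 → laminar, so f = 64/Re = 0.05114 (roughness is irrelevant in laminar flow).

f ≈ 0.0511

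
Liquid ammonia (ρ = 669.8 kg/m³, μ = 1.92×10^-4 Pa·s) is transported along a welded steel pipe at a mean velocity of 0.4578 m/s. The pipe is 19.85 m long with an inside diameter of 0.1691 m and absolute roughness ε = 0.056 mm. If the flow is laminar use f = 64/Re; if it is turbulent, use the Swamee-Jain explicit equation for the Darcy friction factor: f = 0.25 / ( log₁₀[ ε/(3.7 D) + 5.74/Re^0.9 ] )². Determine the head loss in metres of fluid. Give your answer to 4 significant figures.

h_f ≈ 0.02187 m

Reynolds number Re = ρVD/μ = 669.8 · 0.4578 · 0.1691 / 0.000192 = 2.701e+05.
Re > 4000 → turbulent. Relative roughness ε/D = 5.6e-05/0.1691 = 0.000331. Swamee-Jain: f = 0.25/(log₁₀[0.000331/3.7 + 5.74/2.701e+05^0.9])² = 0.25/(log₁₀[8.95e-05 + 7.42e-05])² = 0.25/(-3.786)² = 0.01744.
Darcy-Weisbach: ΔP = f(L/D)(ρV²/2) = 0.01744·(19.85/0.1691)·(669.8·0.4578²/2) = 0.01744·117.4·70.19 = 143.7 Pa.
Head loss h_f = ΔP/(ρg) = 143.7/(669.8·9.81) = 0.02187 m.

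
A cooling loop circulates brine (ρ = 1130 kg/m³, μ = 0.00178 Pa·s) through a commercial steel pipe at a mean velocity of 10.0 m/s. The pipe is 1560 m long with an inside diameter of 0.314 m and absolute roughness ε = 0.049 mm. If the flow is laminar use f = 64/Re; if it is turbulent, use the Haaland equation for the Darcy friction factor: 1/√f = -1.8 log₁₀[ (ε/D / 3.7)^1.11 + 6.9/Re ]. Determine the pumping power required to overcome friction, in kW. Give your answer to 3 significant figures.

Reynolds number Re = ρVD/μ = 1130 · 10 · 0.314 / 0.00178 = 1.993e+06.
Re > 4000 → turbulent. Relative roughness ε/D = 4.9e-05/0.314 = 0.000156. Haaland: 1/√f = -1.8 log₁₀[(0.000156/3.7)^1.11 + 6.9/1.993e+06] = -1.8 log₁₀[1.39e-05 + 3.46e-06] = 8.568, so f = 0.01362.
Darcy-Weisbach: ΔP = f(L/D)(ρV²/2) = 0.01362·(1560/0.314)·(1130·10²/2) = 0.01362·4968·5.65e+04 = 3.824e+06 Pa.
Q = V·A = 10·0.07744 = 0.7744 m³/s.
Pumping power P = QΔP = 0.7744·3.824e+06 = 2961000 W = 2960 kW.

P ≈ 2960 kW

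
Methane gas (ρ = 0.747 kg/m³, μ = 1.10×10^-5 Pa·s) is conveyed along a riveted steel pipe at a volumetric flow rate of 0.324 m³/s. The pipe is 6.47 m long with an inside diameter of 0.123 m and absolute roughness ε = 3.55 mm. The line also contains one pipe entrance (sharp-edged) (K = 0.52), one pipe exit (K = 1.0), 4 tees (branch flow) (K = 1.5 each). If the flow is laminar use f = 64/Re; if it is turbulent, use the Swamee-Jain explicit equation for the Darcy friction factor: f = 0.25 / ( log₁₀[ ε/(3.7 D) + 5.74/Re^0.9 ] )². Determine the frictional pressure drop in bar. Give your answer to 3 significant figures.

ΔP ≈ 0.0291 bar

Cross-sectional area A = πD²/4 = π(0.123)²/4 = 0.01188 m²; mean velocity V = Q/A = 0.324/0.01188 = 27.27 m/s.
Reynolds number Re = ρVD/μ = 0.747 · 27.27 · 0.123 / 1.1e-05 = 2.278e+05.
Re > 4000 → turbulent. Relative roughness ε/D = 0.00355/0.123 = 0.0289. Swamee-Jain: f = 0.25/(log₁₀[0.0289/3.7 + 5.74/2.278e+05^0.9])² = 0.25/(log₁₀[0.0078 + 8.65e-05])² = 0.25/(-2.103)² = 0.05652.
Total minor-loss coefficient ΣK = 1·0.52 + 1·1 + 4·1.5 = 7.52.
ΔP = [f·L/D + ΣK]·(ρV²/2) = [0.05652·6.47/0.123 + 7.52]·(0.747·27.27²/2) = [2.973 + 7.52]·277.7 = 2914 Pa.
ΔP = 2914 Pa = 0.0291 bar.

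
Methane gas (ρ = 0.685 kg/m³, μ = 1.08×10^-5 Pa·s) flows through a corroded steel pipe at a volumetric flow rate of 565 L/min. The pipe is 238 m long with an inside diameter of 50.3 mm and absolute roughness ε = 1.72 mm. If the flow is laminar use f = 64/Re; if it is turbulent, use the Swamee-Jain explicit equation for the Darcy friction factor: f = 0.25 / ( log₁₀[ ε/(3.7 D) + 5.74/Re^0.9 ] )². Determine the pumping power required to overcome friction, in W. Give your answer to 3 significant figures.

Q = 565 L/min = 565/60000 = 0.009417 m³/s.
Cross-sectional area A = πD²/4 = π(0.0503)²/4 = 0.001987 m²; mean velocity V = Q/A = 0.009417/0.001987 = 4.739 m/s.
Reynolds number Re = ρVD/μ = 0.685 · 4.739 · 0.0503 / 1.08e-05 = 1.512e+04.
Re > 4000 → turbulent. Relative roughness ε/D = 0.00172/0.0503 = 0.0342. Swamee-Jain: f = 0.25/(log₁₀[0.0342/3.7 + 5.74/1.512e+04^0.9])² = 0.25/(log₁₀[0.00924 + 0.000994])² = 0.25/(-1.99)² = 0.06314.
Darcy-Weisbach: ΔP = f(L/D)(ρV²/2) = 0.06314·(238/0.0503)·(0.685·4.739²/2) = 0.06314·4732·7.691 = 2298 Pa.
Pumping power P = QΔP = 0.009417·2298 = 21.64 W = 21.6 W.

P ≈ 21.6 W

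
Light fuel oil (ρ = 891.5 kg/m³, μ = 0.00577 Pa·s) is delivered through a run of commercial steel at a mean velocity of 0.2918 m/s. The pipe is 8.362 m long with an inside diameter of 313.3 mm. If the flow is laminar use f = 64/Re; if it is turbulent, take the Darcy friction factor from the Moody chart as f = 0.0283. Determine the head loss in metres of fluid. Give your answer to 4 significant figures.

Reynolds number Re = ρVD/μ = 891.5 · 0.2918 · 0.3133 / 0.00577 = 1.413e+04.
Re > 4000 → turbulent; use the Moody-chart value f = 0.0283.
Darcy-Weisbach: ΔP = f(L/D)(ρV²/2) = 0.0283·(8.362/0.3133)·(891.5·0.2918²/2) = 0.0283·26.69·37.95 = 28.67 Pa.
Head loss h_f = ΔP/(ρg) = 28.67/(891.5·9.81) = 0.003278 m.

h_f ≈ 0.003278 m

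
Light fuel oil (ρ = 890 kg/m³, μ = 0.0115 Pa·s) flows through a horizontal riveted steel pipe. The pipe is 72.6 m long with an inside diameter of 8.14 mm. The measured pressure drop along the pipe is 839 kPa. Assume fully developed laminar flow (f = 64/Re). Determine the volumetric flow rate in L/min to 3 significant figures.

For laminar flow, f = 64/Re with Re = ρVD/μ, so Darcy-Weisbach reduces to ΔP = 32μLV/D². Solving for V: V = ΔP·D²/(32μL) = 8.39e+05·(0.00814)²/(32·0.0115·72.6) = 2.081 m/s.
Check: Re = ρVD/μ = 890·2.081·0.00814/0.0115 = 1311 < 2300, so the laminar assumption holds.
Q = V·A = 2.081·(π/4·0.00814²) = 0.0001083 m³/s = 6.50 L/min.

Q ≈ 6.50 L/min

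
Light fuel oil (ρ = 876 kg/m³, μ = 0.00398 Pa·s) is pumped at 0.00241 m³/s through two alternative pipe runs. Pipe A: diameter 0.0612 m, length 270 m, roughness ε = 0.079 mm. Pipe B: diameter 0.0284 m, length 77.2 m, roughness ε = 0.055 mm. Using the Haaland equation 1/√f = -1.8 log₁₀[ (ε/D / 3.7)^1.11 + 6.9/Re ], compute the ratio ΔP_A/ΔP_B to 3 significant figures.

Pipe A: V = Q/A = 0.00241/0.002942 = 0.8193 m/s; Re = 1.104e+04; ε/D = 0.00129; Haaland → f = 0.03185; ΔP_A = f(L/D)(ρV²/2) = 4.13e+04 Pa.
Pipe B: V = Q/A = 0.00241/0.0006335 = 3.804 m/s; Re = 2.378e+04; ε/D = 0.00194; Haaland → f = 0.02859; ΔP_B = f(L/D)(ρV²/2) = 4.927e+05 Pa.
ΔP_A/ΔP_B = 4.13e+04/4.927e+05 = 0.0838.

ΔP_A/ΔP_B ≈ 0.0838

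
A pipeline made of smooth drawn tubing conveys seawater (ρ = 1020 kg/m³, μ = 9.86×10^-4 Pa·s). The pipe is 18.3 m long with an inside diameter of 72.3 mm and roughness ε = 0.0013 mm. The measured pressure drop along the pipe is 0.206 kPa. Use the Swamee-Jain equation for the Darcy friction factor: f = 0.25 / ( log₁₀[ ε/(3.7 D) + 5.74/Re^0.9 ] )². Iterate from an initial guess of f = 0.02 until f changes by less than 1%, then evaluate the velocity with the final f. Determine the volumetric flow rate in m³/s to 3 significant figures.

Q ≈ 0.00101 m³/s

Rearranging Darcy-Weisbach: V = √(2·ΔP·D/(f·L·ρ)). With ε/D = 1.3e-06/0.0723 = 1.8e-05, iterate starting from f = 0.02:
  f = 0.02 → V = √(2·206·0.0723/(0.02·18.3·1020)) = 0.2825 m/s; Re = ρVD/μ = 2.113e+04; f → 0.02551
  f = 0.02551 → V = 0.2501 m/s; Re = 1.871e+04; f → 0.0263
  f = 0.0263 → V = 0.2463 m/s; Re = 1.842e+04; f → 0.0264
Converged (Δf/f < 1%). With the final f = 0.0264: V = √(2·206·0.0723/(0.0264·18.3·1020)) = 0.2459 m/s.
Q = V·A = 0.2459·(π/4·0.0723²) = 0.001009 m³/s = 0.00101 m³/s.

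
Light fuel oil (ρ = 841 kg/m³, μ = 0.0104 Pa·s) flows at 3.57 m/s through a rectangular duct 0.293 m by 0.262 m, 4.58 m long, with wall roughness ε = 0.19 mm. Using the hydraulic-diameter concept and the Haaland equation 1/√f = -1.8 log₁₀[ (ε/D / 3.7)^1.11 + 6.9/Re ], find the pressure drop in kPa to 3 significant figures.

ΔP ≈ 1.90 kPa

Hydraulic diameter D_h = 4A/P = 4·(0.293·0.262)/(2·(0.293+0.262)) = 0.3071/1.11 = 0.2766 m.
Re = ρVD_h/μ = 841·3.57·0.2766/0.0104 = 7.986e+04.
ε/D_h = 0.00019/0.2766 = 0.000687; Haaland gives 1/√f = -1.8 log₁₀[7.21e-05+8.64e-05] = 6.84, so f = 0.02138.
ΔP = f(L/D_h)(ρV²/2) = 0.02138·4.58/0.2766·5359 = 1897 Pa.
ΔP = 1.90 kPa.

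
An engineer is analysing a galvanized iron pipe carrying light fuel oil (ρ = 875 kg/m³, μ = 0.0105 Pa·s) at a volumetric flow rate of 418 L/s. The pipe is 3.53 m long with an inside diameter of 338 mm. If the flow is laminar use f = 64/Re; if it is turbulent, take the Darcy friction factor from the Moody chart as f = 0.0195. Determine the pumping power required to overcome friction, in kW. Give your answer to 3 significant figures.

Q = 418 L/s = 418/1000 = 0.418 m³/s.
Cross-sectional area A = πD²/4 = π(0.338)²/4 = 0.08973 m²; mean velocity V = Q/A = 0.418/0.08973 = 4.659 m/s.
Reynolds number Re = ρVD/μ = 875 · 4.659 · 0.338 / 0.0105 = 1.312e+05.
Re > 4000 → turbulent; use the Moody-chart value f = 0.0195.
Darcy-Weisbach: ΔP = f(L/D)(ρV²/2) = 0.0195·(3.53/0.338)·(875·4.659²/2) = 0.0195·10.44·9495 = 1934 Pa.
Pumping power P = QΔP = 0.418·1934 = 808.3 W = 0.808 kW.

P ≈ 0.808 kW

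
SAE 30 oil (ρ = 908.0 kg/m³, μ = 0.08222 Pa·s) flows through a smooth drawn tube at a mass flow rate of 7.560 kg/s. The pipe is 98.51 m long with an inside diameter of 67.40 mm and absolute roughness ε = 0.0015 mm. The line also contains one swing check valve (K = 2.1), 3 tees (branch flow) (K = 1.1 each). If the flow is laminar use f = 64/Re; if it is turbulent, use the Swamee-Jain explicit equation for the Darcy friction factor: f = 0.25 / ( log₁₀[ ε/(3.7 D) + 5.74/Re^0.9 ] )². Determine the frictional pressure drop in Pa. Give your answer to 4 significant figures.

ΔP ≈ 146500 Pa

A = πD²/4 = π(0.0674)²/4 = 0.003568 m²; mean velocity V = ṁ/(ρA) = 7.56/(908 · 0.003568) = 2.334 m/s.
Reynolds number Re = ρVD/μ = 908 · 2.334 · 0.0674 / 0.0822 = 1737.
Re < 2300 → laminar flow, so f = 64/Re = 64/1737 = 0.03685 (the turbulent correlation is not needed).
Total minor-loss coefficient ΣK = 1·2.1 + 3·1.1 = 5.4.
ΔP = [f·L/D + ΣK]·(ρV²/2) = [0.03685·98.51/0.0674 + 5.4]·(908·2.334²/2) = [53.85 + 5.4]·2472 = 1.465e+05 Pa.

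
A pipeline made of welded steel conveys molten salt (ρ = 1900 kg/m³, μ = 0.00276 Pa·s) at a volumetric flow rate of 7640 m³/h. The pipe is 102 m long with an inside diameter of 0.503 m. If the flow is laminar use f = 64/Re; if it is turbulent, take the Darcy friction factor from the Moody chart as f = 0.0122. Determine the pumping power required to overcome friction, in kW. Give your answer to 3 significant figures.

P ≈ 569 kW

Q = 7640 m³/h = 7640/3600 = 2.122 m³/s.
Cross-sectional area A = πD²/4 = π(0.503)²/4 = 0.1987 m²; mean velocity V = Q/A = 2.122/0.1987 = 10.68 m/s.
Reynolds number Re = ρVD/μ = 1900 · 10.68 · 0.503 / 0.00276 = 3.698e+06.
Re > 4000 → turbulent; use the Moody-chart value f = 0.0122.
Darcy-Weisbach: ΔP = f(L/D)(ρV²/2) = 0.0122·(102/0.503)·(1900·10.68²/2) = 0.0122·202.8·1.084e+05 = 2.681e+05 Pa.
Pumping power P = QΔP = 2.122·2.681e+05 = 568900 W = 569 kW.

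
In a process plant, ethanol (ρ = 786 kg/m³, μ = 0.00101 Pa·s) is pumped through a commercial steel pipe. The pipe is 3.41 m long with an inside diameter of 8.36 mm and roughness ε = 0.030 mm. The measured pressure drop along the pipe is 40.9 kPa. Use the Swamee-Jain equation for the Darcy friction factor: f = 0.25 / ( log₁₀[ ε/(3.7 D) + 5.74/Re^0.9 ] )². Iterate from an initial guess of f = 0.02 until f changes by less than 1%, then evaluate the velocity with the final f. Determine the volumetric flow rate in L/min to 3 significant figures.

Q ≈ 9.12 L/min

Rearranging Darcy-Weisbach: V = √(2·ΔP·D/(f·L·ρ)). With ε/D = 3e-05/0.00836 = 0.00359, iterate starting from f = 0.02:
  f = 0.02 → V = √(2·4.09e+04·0.00836/(0.02·3.41·786)) = 3.572 m/s; Re = ρVD/μ = 2.324e+04; f → 0.03226
  f = 0.03226 → V = 2.812 m/s; Re = 1.83e+04; f → 0.03323
  f = 0.03323 → V = 2.771 m/s; Re = 1.803e+04; f → 0.03329
Converged (Δf/f < 1%). With the final f = 0.03329: V = √(2·4.09e+04·0.00836/(0.03329·3.41·786)) = 2.768 m/s.
Q = V·A = 2.768·(π/4·0.00836²) = 0.000152 m³/s = 9.12 L/min.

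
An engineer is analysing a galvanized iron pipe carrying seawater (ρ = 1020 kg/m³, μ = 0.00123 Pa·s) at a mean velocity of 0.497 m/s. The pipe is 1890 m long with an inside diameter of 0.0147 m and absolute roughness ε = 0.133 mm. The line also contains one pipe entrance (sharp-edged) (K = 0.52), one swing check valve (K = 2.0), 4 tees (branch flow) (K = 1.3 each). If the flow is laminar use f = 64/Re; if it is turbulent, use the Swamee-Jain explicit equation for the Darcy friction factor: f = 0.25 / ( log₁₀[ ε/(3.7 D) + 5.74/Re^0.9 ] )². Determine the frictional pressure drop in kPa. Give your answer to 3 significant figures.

Reynolds number Re = ρVD/μ = 1020 · 0.497 · 0.0147 / 0.00123 = 6059.
Re > 4000 → turbulent. Relative roughness ε/D = 0.000133/0.0147 = 0.00905. Swamee-Jain: f = 0.25/(log₁₀[0.00905/3.7 + 5.74/6059^0.9])² = 0.25/(log₁₀[0.00245 + 0.00226])² = 0.25/(-2.327)² = 0.04617.
Total minor-loss coefficient ΣK = 1·0.52 + 1·2 + 4·1.3 = 7.72.
ΔP = [f·L/D + ΣK]·(ρV²/2) = [0.04617·1890/0.0147 + 7.72]·(1020·0.497²/2) = [5936 + 7.72]·126 = 7.487e+05 Pa.
ΔP = 7.487e+05 Pa = 749 kPa.

ΔP ≈ 749 kPa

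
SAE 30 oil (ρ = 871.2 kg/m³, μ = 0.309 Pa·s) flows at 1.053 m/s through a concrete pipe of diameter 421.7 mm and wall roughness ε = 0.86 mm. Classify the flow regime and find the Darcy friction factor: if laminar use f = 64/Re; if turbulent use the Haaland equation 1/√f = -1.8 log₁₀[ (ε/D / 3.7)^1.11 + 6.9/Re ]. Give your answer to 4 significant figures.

Re = ρVD/μ = 871.2·1.053·0.4217/0.309 = 1252.
Re < 2300 → laminar, so f = 64/Re = 0.05112 (roughness is irrelevant in laminar flow).

f ≈ 0.05112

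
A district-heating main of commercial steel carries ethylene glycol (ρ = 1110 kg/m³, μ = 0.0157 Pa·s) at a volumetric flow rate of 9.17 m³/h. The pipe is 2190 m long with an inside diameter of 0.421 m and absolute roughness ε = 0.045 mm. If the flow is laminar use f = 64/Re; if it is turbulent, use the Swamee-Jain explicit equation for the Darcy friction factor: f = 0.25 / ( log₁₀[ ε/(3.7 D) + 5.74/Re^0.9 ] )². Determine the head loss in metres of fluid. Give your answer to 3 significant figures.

h_f ≈ 0.0104 m

Q = 9.17 m³/h = 9.17/3600 = 0.002547 m³/s.
Cross-sectional area A = πD²/4 = π(0.421)²/4 = 0.1392 m²; mean velocity V = Q/A = 0.002547/0.1392 = 0.0183 m/s.
Reynolds number Re = ρVD/μ = 1110 · 0.0183 · 0.421 / 0.0157 = 544.7.
Re < 2300 → laminar flow, so f = 64/Re = 64/544.7 = 0.1175 (the turbulent correlation is not needed).
Darcy-Weisbach: ΔP = f(L/D)(ρV²/2) = 0.1175·(2190/0.421)·(1110·0.0183²/2) = 0.1175·5202·0.1858 = 113.6 Pa.
Head loss h_f = ΔP/(ρg) = 113.6/(1110·9.81) = 0.0104 m.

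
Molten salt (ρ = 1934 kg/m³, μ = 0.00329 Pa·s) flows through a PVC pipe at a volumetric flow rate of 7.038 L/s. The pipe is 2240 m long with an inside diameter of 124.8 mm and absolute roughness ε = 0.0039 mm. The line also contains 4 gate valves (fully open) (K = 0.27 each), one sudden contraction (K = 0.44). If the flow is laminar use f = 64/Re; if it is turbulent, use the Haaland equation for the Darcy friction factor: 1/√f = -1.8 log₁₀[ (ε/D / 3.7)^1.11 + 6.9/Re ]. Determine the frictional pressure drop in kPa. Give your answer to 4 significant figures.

ΔP ≈ 124.6 kPa

Q = 7.038 L/s = 7.038/1000 = 0.007038 m³/s.
Cross-sectional area A = πD²/4 = π(0.1248)²/4 = 0.01223 m²; mean velocity V = Q/A = 0.007038/0.01223 = 0.5753 m/s.
Reynolds number Re = ρVD/μ = 1934 · 0.5753 · 0.1248 / 0.00329 = 4.221e+04.
Re > 4000 → turbulent. Relative roughness ε/D = 3.9e-06/0.1248 = 3.13e-05. Haaland: 1/√f = -1.8 log₁₀[(3.13e-05/3.7)^1.11 + 6.9/4.221e+04] = -1.8 log₁₀[2.34e-06 + 0.000163] = 6.805, so f = 0.0216.
Total minor-loss coefficient ΣK = 4·0.27 + 1·0.44 = 1.52.
ΔP = [f·L/D + ΣK]·(ρV²/2) = [0.0216·2240/0.1248 + 1.52]·(1934·0.5753²/2) = [387.6 + 1.52]·320.1 = 1.246e+05 Pa.
ΔP = 1.246e+05 Pa = 124.6 kPa.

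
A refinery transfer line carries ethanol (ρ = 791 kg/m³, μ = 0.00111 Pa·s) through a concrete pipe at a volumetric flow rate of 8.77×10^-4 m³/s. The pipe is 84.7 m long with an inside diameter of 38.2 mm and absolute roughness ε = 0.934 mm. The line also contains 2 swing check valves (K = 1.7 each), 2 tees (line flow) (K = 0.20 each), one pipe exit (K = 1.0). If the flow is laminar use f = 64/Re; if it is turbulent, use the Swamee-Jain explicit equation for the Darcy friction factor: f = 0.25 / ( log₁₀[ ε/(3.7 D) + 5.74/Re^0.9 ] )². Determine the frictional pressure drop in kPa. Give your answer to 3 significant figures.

Cross-sectional area A = πD²/4 = π(0.0382)²/4 = 0.001146 m²; mean velocity V = Q/A = 0.000877/0.001146 = 0.7652 m/s.
Reynolds number Re = ρVD/μ = 791 · 0.7652 · 0.0382 / 0.00111 = 2.083e+04.
Re > 4000 → turbulent. Relative roughness ε/D = 0.000934/0.0382 = 0.0245. Swamee-Jain: f = 0.25/(log₁₀[0.0245/3.7 + 5.74/2.083e+04^0.9])² = 0.25/(log₁₀[0.00661 + 0.000745])² = 0.25/(-2.134)² = 0.05492.
Total minor-loss coefficient ΣK = 2·1.7 + 2·0.2 + 1·1 = 4.8.
ΔP = [f·L/D + ΣK]·(ρV²/2) = [0.05492·84.7/0.0382 + 4.8]·(791·0.7652²/2) = [121.8 + 4.8]·231.6 = 2.931e+04 Pa.
ΔP = 2.931e+04 Pa = 29.3 kPa.

ΔP ≈ 29.3 kPa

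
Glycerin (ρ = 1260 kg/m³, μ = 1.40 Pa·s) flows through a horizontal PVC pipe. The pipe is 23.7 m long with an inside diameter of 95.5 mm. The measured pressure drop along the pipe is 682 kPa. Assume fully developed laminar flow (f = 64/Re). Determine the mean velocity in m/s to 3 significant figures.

V ≈ 5.86 m/s

For laminar flow, f = 64/Re with Re = ρVD/μ, so Darcy-Weisbach reduces to ΔP = 32μLV/D². Solving for V: V = ΔP·D²/(32μL) = 6.82e+05·(0.0955)²/(32·1.4·23.7) = 5.858 m/s.
Check: Re = ρVD/μ = 1260·5.858·0.0955/1.4 = 503.5 < 2300, so the laminar assumption holds.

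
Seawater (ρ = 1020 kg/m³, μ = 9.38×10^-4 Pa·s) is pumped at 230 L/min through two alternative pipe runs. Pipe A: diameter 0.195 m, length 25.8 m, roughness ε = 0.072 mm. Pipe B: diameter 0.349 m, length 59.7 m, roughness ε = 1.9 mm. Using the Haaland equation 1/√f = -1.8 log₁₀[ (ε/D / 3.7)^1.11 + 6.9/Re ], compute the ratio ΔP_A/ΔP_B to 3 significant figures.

ΔP_A/ΔP_B ≈ 5.45

Pipe A: V = Q/A = 0.003833/0.02986 = 0.1284 m/s; Re = 2.722e+04; ε/D = 0.000369; Haaland → f = 0.02466; ΔP_A = f(L/D)(ρV²/2) = 27.41 Pa.
Pipe B: V = Q/A = 0.003833/0.09566 = 0.04007 m/s; Re = 1.521e+04; ε/D = 0.00544; Haaland → f = 0.03592; ΔP_B = f(L/D)(ρV²/2) = 5.032 Pa.
ΔP_A/ΔP_B = 27.41/5.032 = 5.45.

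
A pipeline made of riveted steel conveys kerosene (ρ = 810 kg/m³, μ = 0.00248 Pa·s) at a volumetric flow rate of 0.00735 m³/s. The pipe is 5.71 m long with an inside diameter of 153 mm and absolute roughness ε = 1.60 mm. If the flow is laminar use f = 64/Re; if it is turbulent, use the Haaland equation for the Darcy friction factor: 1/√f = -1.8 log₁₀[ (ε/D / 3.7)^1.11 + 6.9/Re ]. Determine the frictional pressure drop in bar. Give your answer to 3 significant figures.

ΔP ≈ 9.94×10^-4 bar

Cross-sectional area A = πD²/4 = π(0.153)²/4 = 0.01839 m²; mean velocity V = Q/A = 0.00735/0.01839 = 0.3998 m/s.
Reynolds number Re = ρVD/μ = 810 · 0.3998 · 0.153 / 0.00248 = 1.998e+04.
Re > 4000 → turbulent. Relative roughness ε/D = 0.0016/0.153 = 0.0105. Haaland: 1/√f = -1.8 log₁₀[(0.0105/3.7)^1.11 + 6.9/1.998e+04] = -1.8 log₁₀[0.00148 + 0.000345] = 4.929, so f = 0.04117.
Darcy-Weisbach: ΔP = f(L/D)(ρV²/2) = 0.04117·(5.71/0.153)·(810·0.3998²/2) = 0.04117·37.32·64.73 = 99.44 Pa.
ΔP = 99.44 Pa = 9.94×10^-4 bar.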